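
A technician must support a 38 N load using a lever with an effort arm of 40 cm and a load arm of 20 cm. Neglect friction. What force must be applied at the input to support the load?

19 N

Lever MA = effort arm / load arm = 40/20 = 2.
Effort = load / MA = 38 / 2 = 19 N.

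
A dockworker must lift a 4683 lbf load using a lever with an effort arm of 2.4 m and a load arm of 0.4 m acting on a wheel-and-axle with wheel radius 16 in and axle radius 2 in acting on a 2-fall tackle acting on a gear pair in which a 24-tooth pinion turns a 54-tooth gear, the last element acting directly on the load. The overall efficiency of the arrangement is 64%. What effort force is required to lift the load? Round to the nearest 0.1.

33.9 lbf

Lever MA = effort arm / load arm = 2.4/0.4 = 6.
Wheel-and-axle MA = R/r = 16/2 = 8.
Block-and-tackle MA = number of supporting rope parts = 2.
Gear pair MA = 54/24 = 2.25.
Combined ideal MA = 6 × 8 × 2 × 2.25 = 216.
Actual MA = 216 × 0.64 = 138.24.
Effort = load / actual MA = 4683 / 138.24 = 33.876 lbf.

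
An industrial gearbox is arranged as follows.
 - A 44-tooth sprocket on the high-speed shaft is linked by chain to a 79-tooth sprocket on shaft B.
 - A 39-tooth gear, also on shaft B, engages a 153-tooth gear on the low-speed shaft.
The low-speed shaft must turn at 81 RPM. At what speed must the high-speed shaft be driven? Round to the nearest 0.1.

Overall ratio R = 1.7955 × 3.9231 = 7.0437.
Required input speed = output speed × R = 81 × 7.0437 = 570.54 RPM.

570.5 RPM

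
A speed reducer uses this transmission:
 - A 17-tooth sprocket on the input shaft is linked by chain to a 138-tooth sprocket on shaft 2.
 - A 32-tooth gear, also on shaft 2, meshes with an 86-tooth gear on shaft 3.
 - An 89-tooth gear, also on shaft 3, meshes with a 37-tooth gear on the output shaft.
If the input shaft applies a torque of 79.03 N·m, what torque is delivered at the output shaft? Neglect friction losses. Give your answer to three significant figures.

717 N·m

After the chain (138/17): 79.03 × 8.1176 = 641.54 N·m
After the gear mesh (86/32): 641.54 × 2.6875 = 1724.1 N·m
After the gear mesh (37/89): 1724.1 × 0.41573 = 716.77 N·m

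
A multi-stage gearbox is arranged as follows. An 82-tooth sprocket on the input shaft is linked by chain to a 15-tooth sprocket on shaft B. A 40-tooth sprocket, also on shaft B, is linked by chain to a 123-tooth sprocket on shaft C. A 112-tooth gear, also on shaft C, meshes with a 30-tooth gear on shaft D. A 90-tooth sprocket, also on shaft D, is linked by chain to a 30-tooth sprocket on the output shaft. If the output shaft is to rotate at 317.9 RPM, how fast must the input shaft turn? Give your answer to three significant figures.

Overall ratio R = 0.18293 × 3.075 × 0.26786 × 0.33333 = 0.050223.
Required input speed = output speed × R = 317.9 × 0.050223 = 15.966 RPM.

16.0 RPM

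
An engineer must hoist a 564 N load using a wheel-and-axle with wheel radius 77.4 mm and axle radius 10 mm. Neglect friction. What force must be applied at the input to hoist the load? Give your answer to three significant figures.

72.9 N

Wheel-and-axle MA = R/r = 77.4/10 = 7.74.
Effort = load / MA = 564 / 7.74 = 72.868 N.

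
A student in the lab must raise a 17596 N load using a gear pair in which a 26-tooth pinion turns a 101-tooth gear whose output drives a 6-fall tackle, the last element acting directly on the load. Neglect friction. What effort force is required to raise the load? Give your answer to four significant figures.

754.9 N

Gear pair MA = 101/26 = 3.8846.
Block-and-tackle MA = number of supporting rope parts = 6.
Combined ideal MA = 3.8846 × 6 = 23.308.
Effort = load / MA = 17596 / 23.308 = 754.94 N.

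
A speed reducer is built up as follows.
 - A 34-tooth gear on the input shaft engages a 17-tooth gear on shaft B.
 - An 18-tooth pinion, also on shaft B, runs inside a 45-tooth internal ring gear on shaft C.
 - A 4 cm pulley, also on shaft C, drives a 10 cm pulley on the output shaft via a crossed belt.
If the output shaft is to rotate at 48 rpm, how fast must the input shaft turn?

Overall ratio R = 0.5 × 2.5 × 2.5 = 3.125.
Required input speed = output speed × R = 48 × 3.125 = 150 rpm.

150 rpm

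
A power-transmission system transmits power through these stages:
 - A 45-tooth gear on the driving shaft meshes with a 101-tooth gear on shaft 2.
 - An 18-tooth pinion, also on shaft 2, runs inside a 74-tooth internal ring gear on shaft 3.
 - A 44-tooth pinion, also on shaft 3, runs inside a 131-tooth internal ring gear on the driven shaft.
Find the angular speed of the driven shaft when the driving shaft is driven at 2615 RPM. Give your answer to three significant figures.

Gear mesh: ratio = 101/45 = 2.2444, so shaft 2 turns at 2615 / 2.2444 = 1165.1 RPM.
Internal gear: ratio = 74/18 = 4.1111, so shaft 3 turns at 1165.1 / 4.1111 = 283.4 RPM.
Internal gear: ratio = 131/44 = 2.9773, so the driven shaft turns at 283.4 / 2.9773 = 95.189 RPM.

95.2 RPM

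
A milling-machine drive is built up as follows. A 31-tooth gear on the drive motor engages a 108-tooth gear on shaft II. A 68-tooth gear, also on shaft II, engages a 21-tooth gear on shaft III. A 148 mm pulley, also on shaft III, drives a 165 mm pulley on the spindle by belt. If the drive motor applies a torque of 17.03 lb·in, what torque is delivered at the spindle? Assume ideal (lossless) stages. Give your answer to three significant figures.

20.4 lb·in

After the gear mesh (108/31): 17.03 × 3.4839 = 59.33 lb·in
After the gear mesh (21/68): 59.33 × 0.30882 = 18.323 lb·in
After the belt (165/148): 18.323 × 1.1149 = 20.427 lb·in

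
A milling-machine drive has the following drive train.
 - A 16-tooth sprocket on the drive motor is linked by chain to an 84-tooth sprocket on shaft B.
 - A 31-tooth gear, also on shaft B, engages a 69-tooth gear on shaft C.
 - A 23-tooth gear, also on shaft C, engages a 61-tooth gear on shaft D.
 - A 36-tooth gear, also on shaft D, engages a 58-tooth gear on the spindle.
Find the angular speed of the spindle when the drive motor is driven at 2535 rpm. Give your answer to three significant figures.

chain 84/16 = 5.25 → 2535/5.25 = 482.86 rpm
gear mesh 69/31 = 2.2258 → 482.86/2.2258 = 216.94 rpm
gear mesh 61/23 = 2.6522 → 216.94/2.6522 = 81.795 rpm
gear mesh 58/36 = 1.6111 → 81.795/1.6111 = 50.77 rpm

50.8 rpm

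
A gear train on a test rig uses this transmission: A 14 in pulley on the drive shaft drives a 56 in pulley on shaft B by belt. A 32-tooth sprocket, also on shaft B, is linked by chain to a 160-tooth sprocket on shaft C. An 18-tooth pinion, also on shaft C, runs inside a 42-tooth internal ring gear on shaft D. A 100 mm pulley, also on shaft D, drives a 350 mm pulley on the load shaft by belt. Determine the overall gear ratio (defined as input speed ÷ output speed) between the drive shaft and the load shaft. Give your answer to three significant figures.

163

Each stage contributes driven/driver: belt 56/14 = 4, chain 160/32 = 5, internal gear 42/18 = 2.3333, belt 350/100 = 3.5.
Overall: 4 × 5 × 2.3333 × 3.5 = 163.33.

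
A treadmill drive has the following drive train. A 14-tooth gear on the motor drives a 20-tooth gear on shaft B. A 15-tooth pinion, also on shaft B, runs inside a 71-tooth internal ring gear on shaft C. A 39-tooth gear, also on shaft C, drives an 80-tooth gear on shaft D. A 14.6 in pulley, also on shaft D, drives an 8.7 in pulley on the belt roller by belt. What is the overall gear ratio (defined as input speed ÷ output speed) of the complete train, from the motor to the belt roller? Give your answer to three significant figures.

8.27

Each stage contributes driven/driver: gear mesh 20/14 = 1.4286, internal gear 71/15 = 4.7333, gear mesh 80/39 = 2.0513, belt 8.7/14.6 = 0.59589.
Overall: 1.4286 × 4.7333 × 2.0513 × 0.59589 = 8.2653.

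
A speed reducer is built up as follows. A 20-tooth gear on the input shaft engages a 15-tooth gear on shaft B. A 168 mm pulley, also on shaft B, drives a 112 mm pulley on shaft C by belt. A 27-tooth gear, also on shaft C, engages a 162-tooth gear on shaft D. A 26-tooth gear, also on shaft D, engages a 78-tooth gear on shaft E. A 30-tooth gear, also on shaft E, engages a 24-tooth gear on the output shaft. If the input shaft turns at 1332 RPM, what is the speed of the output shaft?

the input shaft → shaft B (gear mesh, 15/20): 1332 ÷ 0.75 = 1776 RPM
shaft B → shaft C (belt, 112/168): 1776 ÷ 0.66667 = 2664 RPM
shaft C → shaft D (gear mesh, 162/27): 2664 ÷ 6 = 444 RPM
shaft D → shaft E (gear mesh, 78/26): 444 ÷ 3 = 148 RPM
shaft E → the output shaft (gear mesh, 24/30): 148 ÷ 0.8 = 185 RPM

185 RPM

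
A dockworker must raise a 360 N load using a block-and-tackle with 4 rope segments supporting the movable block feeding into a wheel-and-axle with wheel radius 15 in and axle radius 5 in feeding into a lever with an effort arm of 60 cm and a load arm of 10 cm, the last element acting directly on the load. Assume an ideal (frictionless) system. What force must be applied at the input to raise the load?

Block-and-tackle MA = number of supporting rope parts = 4.
Wheel-and-axle MA = R/r = 15/5 = 3.
Lever MA = effort arm / load arm = 60/10 = 6.
Combined ideal MA = 4 × 3 × 6 = 72.
Effort = load / MA = 360 / 72 = 5 N.

5 N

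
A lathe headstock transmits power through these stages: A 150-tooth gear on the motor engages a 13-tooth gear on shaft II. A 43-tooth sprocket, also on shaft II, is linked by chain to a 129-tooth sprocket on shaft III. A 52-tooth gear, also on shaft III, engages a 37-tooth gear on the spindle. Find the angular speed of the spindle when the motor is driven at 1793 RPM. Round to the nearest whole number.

9692 RPM

Gear mesh: ratio = 13/150 = 0.086667, so shaft II turns at 1793 / 0.086667 = 20688 RPM.
Chain: ratio = 129/43 = 3, so shaft III turns at 20688 / 3 = 6896.2 RPM.
Gear mesh: ratio = 37/52 = 0.71154, so the spindle turns at 6896.2 / 0.71154 = 9691.9 RPM.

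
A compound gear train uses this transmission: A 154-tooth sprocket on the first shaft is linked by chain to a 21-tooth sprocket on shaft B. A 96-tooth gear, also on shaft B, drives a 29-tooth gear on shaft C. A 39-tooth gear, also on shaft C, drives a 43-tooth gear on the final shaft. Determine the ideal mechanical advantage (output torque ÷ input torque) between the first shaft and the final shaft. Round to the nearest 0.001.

0.045

Each stage contributes driven/driver: chain 21/154 = 0.13636, gear mesh 29/96 = 0.30208, gear mesh 43/39 = 1.1026.
Overall: 0.13636 × 0.30208 × 1.1026 = 0.045418.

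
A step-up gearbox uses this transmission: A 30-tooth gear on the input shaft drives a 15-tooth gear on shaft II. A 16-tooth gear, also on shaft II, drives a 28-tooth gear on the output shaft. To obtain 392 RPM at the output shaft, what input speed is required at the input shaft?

Overall ratio R = 0.5 × 1.75 = 0.875.
Required input speed = output speed × R = 392 × 0.875 = 343 RPM.

343 RPM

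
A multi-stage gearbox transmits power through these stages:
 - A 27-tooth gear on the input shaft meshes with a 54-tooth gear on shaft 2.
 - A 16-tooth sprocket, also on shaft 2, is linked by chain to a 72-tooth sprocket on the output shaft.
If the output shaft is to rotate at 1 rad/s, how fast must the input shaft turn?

Overall ratio R = 2 × 4.5 = 9.
Required input speed = output speed × R = 1 × 9 = 9 rad/s.

9 rad/s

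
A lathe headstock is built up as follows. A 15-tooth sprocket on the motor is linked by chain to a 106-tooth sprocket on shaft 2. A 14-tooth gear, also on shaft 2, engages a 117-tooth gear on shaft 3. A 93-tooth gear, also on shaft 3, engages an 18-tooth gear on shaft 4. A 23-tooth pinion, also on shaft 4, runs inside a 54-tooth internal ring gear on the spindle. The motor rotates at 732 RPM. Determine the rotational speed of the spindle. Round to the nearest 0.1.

27.3 RPM

chain 106/15 = 7.0667 → 732/7.0667 = 103.58 RPM
gear mesh 117/14 = 8.3571 → 103.58/8.3571 = 12.395 RPM
gear mesh 18/93 = 0.19355 → 12.395/0.19355 = 64.04 RPM
internal gear 54/23 = 2.3478 → 64.04/2.3478 = 27.276 RPM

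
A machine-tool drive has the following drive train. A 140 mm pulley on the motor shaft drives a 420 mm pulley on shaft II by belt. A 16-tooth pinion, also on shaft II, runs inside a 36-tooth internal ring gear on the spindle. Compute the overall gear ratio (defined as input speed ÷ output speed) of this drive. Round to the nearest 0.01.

6.75

Each stage contributes driven/driver: belt 420/140 = 3, internal gear 36/16 = 2.25.
Overall: 3 × 2.25 = 6.75.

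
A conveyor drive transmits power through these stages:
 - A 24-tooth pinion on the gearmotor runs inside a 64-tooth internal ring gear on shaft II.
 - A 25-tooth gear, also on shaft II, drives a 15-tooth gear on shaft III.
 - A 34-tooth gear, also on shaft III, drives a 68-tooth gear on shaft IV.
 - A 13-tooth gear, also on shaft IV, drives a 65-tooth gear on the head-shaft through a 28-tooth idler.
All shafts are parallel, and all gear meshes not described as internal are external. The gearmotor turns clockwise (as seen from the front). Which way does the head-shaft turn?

the gearmotor → shaft II: internal mesh, same direction → CW.
shaft II → shaft III: external mesh, 1 reversal → CCW.
shaft III → shaft IV: external mesh, 1 reversal → CW.
shaft IV → the head-shaft: driver → idler → driven is 2 external meshes, 2 reversals → CW.
4 reversals in total — an even number — so the head-shaft turns the same way as the gearmotor.

clockwise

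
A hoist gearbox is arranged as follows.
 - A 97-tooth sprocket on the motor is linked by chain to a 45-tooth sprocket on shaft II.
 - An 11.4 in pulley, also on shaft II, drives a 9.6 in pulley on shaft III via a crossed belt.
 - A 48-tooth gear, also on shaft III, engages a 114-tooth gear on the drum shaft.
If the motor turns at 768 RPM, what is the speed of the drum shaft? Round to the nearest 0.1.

827.7 RPM

the motor → shaft II (chain, 45/97): 768 ÷ 0.46392 = 1655.5 RPM
shaft II → shaft III (belt, 9.6/11.4): 1655.5 ÷ 0.84211 = 1965.9 RPM
shaft III → the drum shaft (gear mesh, 114/48): 1965.9 ÷ 2.375 = 827.73 RPM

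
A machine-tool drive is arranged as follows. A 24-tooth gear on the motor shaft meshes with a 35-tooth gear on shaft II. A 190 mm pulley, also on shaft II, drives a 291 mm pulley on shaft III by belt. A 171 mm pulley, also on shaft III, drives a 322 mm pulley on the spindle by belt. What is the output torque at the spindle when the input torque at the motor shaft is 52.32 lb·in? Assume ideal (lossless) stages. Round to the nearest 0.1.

220.1 lb·in

gear mesh 35/24 = 1.4583 → τ = 52.32·1.4583 = 76.3 lb·in
belt 291/190 = 1.5316 → τ = 76.3·1.5316 = 116.86 lb·in
belt 322/171 = 1.883 → τ = 116.86·1.883 = 220.05 lb·in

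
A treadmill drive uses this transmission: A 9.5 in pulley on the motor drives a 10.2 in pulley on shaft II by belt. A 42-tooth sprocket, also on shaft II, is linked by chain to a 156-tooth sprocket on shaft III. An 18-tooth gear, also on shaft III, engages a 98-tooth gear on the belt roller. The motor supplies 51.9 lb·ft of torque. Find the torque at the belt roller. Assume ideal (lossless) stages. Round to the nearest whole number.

After the belt (10.2/9.5): 51.9 × 1.0737 = 55.724 lb·ft
After the chain (156/42): 55.724 × 3.7143 = 206.98 lb·ft
After the gear mesh (98/18): 206.98 × 5.4444 = 1126.9 lb·ft

1127 lb·ft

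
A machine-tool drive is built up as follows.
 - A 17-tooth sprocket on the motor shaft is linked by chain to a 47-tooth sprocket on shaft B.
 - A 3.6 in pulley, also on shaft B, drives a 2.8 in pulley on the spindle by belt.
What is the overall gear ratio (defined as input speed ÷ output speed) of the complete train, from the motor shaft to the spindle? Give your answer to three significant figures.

Each stage contributes driven/driver: chain 47/17 = 2.7647, belt 2.8/3.6 = 0.77778.
Overall: 2.7647 × 0.77778 = 2.1503.

2.15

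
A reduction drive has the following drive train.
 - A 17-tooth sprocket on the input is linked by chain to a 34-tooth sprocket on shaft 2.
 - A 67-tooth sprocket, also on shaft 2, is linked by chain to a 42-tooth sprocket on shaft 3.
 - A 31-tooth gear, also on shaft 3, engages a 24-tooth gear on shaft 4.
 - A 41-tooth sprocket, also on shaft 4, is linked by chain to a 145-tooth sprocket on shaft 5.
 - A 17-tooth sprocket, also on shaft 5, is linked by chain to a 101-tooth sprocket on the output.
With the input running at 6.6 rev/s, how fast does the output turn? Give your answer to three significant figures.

0.324 rev/s

the input → shaft 2 (chain, 34/17): 6.6 ÷ 2 = 3.3 rev/s
shaft 2 → shaft 3 (chain, 42/67): 3.3 ÷ 0.62687 = 5.2643 rev/s
shaft 3 → shaft 4 (gear mesh, 24/31): 5.2643 ÷ 0.77419 = 6.7997 rev/s
shaft 4 → shaft 5 (chain, 145/41): 6.7997 ÷ 3.5366 = 1.9227 rev/s
shaft 5 → the output (chain, 101/17): 1.9227 ÷ 5.9412 = 0.32362 rev/s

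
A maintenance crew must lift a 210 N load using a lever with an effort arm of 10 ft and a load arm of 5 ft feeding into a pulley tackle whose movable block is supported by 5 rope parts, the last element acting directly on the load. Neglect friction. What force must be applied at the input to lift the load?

Lever MA = effort arm / load arm = 10/5 = 2.
Block-and-tackle MA = number of supporting rope parts = 5.
Combined ideal MA = 2 × 5 = 10.
Effort = load / MA = 210 / 10 = 21 N.

21 N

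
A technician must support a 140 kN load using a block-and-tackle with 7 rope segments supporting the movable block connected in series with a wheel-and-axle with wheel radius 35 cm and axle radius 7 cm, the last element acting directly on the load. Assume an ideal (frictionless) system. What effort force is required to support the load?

4 kN

Block-and-tackle MA = number of supporting rope parts = 7.
Wheel-and-axle MA = R/r = 35/7 = 5.
Combined ideal MA = 7 × 5 = 35.
Effort = load / MA = 140 / 35 = 4 kN.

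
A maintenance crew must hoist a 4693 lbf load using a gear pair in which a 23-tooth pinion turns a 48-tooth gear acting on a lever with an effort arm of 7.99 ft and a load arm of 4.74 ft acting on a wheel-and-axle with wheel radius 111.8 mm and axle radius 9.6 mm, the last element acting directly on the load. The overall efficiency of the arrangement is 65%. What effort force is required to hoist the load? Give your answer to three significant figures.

Gear pair MA = 48/23 = 2.087.
Lever MA = effort arm / load arm = 7.99/4.74 = 1.6857.
Wheel-and-axle MA = R/r = 111.8/9.6 = 11.646.
Combined ideal MA = 2.087 × 1.6857 × 11.646 = 40.969.
Actual MA = 40.969 × 0.65 = 26.63.
Effort = load / actual MA = 4693 / 26.63 = 176.23 lbf.

176 lbf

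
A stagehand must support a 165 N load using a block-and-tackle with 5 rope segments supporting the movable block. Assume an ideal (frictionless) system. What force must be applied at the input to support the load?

Block-and-tackle MA = number of supporting rope parts = 5.
Effort = load / MA = 165 / 5 = 33 N.

33 N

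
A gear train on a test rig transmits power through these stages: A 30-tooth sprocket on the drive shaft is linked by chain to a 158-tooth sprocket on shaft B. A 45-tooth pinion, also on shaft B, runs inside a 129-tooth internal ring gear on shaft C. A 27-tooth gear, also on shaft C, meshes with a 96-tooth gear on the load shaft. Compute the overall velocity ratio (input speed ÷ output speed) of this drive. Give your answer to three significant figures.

Each stage contributes driven/driver: chain 158/30 = 5.2667, internal gear 129/45 = 2.8667, gear mesh 96/27 = 3.5556.
Overall: 5.2667 × 2.8667 × 3.5556 = 53.681.

53.7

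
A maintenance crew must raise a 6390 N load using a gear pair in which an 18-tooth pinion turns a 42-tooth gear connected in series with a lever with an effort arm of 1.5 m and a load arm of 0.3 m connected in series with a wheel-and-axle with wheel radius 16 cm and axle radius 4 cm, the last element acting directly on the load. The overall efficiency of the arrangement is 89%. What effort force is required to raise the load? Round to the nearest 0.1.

153.9 N

Gear pair MA = 42/18 = 2.3333.
Lever MA = effort arm / load arm = 1.5/0.3 = 5.
Wheel-and-axle MA = R/r = 16/4 = 4.
Combined ideal MA = 2.3333 × 5 × 4 = 46.667.
Actual MA = 46.667 × 0.89 = 41.533.
Effort = load / actual MA = 6390 / 41.533 = 153.85 N.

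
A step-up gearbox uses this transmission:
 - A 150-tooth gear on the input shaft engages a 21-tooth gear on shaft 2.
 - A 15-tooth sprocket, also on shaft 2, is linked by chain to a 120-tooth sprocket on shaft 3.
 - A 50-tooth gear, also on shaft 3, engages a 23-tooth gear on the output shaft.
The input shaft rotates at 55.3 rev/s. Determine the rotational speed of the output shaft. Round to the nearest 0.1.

107.3 rev/s

gear mesh 21/150 = 0.14 → 55.3/0.14 = 395 rev/s
chain 120/15 = 8 → 395/8 = 49.375 rev/s
gear mesh 23/50 = 0.46 → 49.375/0.46 = 107.34 rev/s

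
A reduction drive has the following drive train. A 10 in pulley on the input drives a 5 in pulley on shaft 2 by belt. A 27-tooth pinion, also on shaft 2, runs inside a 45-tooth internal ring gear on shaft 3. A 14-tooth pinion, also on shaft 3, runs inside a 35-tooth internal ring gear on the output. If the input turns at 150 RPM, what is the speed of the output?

belt 5/10 = 0.5 → 150/0.5 = 300 RPM
internal gear 45/27 = 1.6667 → 300/1.6667 = 180 RPM
internal gear 35/14 = 2.5 → 180/2.5 = 72 RPM

72 RPM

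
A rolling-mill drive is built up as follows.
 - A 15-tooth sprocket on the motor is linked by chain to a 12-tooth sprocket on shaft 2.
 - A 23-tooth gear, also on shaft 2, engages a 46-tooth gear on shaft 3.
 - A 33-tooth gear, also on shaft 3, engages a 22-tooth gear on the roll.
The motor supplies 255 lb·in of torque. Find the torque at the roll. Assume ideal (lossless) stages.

272 lb·in

chain 12/15 = 0.8 → τ = 255·0.8 = 204 lb·in
gear mesh 46/23 = 2 → τ = 204·2 = 408 lb·in
gear mesh 22/33 = 0.66667 → τ = 408·0.66667 = 272 lb·in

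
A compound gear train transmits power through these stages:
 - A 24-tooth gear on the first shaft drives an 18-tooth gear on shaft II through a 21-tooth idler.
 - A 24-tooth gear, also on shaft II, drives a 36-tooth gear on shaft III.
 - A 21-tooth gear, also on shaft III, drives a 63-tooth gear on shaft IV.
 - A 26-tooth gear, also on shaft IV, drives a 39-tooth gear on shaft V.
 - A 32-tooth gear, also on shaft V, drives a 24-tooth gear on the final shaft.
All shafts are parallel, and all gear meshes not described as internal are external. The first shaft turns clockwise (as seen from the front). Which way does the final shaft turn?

the first shaft → shaft II: driver → idler → driven is 2 external meshes, 2 reversals → CW.
shaft II → shaft III: external mesh, 1 reversal → CCW.
shaft III → shaft IV: external mesh, 1 reversal → CW.
shaft IV → shaft V: external mesh, 1 reversal → CCW.
shaft V → the final shaft: external mesh, 1 reversal → CW.
6 reversals in total — an even number — so the final shaft turns the same way as the first shaft.

clockwise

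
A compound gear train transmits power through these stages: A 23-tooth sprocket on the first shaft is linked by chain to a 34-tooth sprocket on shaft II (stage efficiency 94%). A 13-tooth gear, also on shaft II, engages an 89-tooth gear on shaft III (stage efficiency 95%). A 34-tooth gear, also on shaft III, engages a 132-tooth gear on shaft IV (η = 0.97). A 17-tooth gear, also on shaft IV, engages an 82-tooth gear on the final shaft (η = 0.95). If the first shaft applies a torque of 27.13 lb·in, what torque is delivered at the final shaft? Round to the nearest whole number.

4231 lb·in

After the chain (34/23): 27.13 × 1.4783 × 0.94 = 37.699 lb·in
After the gear mesh (89/13): 37.699 × 6.8462 × 0.95 = 245.19 lb·in
After the gear mesh (132/34): 245.19 × 3.8824 × 0.97 = 923.35 lb·in
After the gear mesh (82/17): 923.35 × 4.8235 × 0.95 = 4231.1 lb·in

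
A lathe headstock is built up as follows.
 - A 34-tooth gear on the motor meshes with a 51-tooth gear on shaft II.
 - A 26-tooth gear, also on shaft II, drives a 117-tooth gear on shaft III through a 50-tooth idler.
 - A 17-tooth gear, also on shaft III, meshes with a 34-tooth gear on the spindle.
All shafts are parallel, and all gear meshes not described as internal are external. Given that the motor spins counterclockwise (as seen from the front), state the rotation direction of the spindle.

the motor → shaft II: external mesh, 1 reversal → CW.
shaft II → shaft III: driver → idler → driven is 2 external meshes, 2 reversals → CW.
shaft III → the spindle: external mesh, 1 reversal → CCW.
4 reversals in total — an even number — so the spindle turns the same way as the motor.

counterclockwise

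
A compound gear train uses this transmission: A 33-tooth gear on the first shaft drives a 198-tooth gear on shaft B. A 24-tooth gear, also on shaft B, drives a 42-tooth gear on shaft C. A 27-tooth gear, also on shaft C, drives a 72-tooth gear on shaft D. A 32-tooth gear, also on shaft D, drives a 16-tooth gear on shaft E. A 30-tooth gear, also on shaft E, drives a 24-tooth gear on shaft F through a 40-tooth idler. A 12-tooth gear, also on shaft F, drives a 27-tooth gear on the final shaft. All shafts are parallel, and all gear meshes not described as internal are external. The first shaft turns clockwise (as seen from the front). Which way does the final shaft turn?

counterclockwise

the first shaft → shaft B: external mesh, 1 reversal → CCW.
shaft B → shaft C: external mesh, 1 reversal → CW.
shaft C → shaft D: external mesh, 1 reversal → CCW.
shaft D → shaft E: external mesh, 1 reversal → CW.
shaft E → shaft F: driver → idler → driven is 2 external meshes, 2 reversals → CW.
shaft F → the final shaft: external mesh, 1 reversal → CCW.
7 reversals in total — an odd number — so the final shaft turns opposite to the first shaft.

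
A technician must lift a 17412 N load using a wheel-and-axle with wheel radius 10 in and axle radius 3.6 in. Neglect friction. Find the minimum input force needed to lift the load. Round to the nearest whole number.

Wheel-and-axle MA = R/r = 10/3.6 = 2.7778.
Effort = load / MA = 17412 / 2.7778 = 6268.3 N.

6268 N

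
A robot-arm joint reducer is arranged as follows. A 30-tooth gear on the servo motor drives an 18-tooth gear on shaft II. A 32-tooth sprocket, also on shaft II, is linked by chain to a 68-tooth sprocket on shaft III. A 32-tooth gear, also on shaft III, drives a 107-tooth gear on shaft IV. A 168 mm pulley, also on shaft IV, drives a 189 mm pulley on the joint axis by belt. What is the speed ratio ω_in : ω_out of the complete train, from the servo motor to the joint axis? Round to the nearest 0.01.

Each stage contributes driven/driver: gear mesh 18/30 = 0.6, chain 68/32 = 2.125, gear mesh 107/32 = 3.3438, belt 189/168 = 1.125.
Overall: 0.6 × 2.125 × 3.3438 × 1.125 = 4.7962.

4.80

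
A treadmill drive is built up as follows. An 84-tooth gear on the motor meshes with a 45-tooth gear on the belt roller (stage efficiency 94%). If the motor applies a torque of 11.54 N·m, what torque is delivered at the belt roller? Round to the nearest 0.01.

Gear mesh: ratio = 45/84 = 0.53571; torque at the belt roller = 11.54 × 0.53571 × 0.94 = 5.8112 N·m.

5.81 N·m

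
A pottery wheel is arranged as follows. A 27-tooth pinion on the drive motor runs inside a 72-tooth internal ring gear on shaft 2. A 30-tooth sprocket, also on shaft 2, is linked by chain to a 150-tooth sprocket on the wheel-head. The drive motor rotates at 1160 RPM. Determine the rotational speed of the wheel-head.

the drive motor → shaft 2 (internal gear, 72/27): 1160 ÷ 2.6667 = 435 RPM
shaft 2 → the wheel-head (chain, 150/30): 435 ÷ 5 = 87 RPM

87 RPM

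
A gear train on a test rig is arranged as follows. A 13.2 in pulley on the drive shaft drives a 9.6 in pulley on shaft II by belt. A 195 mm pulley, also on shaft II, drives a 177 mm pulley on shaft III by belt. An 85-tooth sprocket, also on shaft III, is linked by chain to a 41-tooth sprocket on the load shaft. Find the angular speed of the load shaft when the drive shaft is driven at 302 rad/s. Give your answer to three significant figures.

belt 9.6/13.2 = 0.72727 → 302/0.72727 = 415.25 rad/s
belt 177/195 = 0.90769 → 415.25/0.90769 = 457.48 rad/s
chain 41/85 = 0.48235 → 457.48/0.48235 = 948.43 rad/s

948 rad/s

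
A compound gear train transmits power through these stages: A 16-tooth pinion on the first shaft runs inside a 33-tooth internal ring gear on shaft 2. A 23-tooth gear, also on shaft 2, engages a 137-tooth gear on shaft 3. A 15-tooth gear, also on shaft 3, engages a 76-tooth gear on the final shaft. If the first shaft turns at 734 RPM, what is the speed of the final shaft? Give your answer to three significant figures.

11.8 RPM

the first shaft → shaft 2 (internal gear, 33/16): 734 ÷ 2.0625 = 355.88 RPM
shaft 2 → shaft 3 (gear mesh, 137/23): 355.88 ÷ 5.9565 = 59.746 RPM
shaft 3 → the final shaft (gear mesh, 76/15): 59.746 ÷ 5.0667 = 11.792 RPM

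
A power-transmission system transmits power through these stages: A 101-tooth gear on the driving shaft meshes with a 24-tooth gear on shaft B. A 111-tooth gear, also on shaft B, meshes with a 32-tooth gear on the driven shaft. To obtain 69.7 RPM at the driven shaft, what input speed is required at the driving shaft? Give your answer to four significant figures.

Overall ratio R = 0.23762 × 0.28829 = 0.068504.
Required input speed = output speed × R = 69.7 × 0.068504 = 4.7747 RPM.

4.775 RPM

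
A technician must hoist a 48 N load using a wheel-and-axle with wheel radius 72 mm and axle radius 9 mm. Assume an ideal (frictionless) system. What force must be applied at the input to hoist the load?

Wheel-and-axle MA = R/r = 72/9 = 8.
Effort = load / MA = 48 / 8 = 6 N.

6 N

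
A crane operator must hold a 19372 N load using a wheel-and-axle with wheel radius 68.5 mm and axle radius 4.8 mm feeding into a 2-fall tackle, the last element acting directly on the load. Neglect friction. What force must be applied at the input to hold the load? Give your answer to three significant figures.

Wheel-and-axle MA = R/r = 68.5/4.8 = 14.271.
Block-and-tackle MA = number of supporting rope parts = 2.
Combined ideal MA = 14.271 × 2 = 28.542.
Effort = load / MA = 19372 / 28.542 = 678.73 N.

679 N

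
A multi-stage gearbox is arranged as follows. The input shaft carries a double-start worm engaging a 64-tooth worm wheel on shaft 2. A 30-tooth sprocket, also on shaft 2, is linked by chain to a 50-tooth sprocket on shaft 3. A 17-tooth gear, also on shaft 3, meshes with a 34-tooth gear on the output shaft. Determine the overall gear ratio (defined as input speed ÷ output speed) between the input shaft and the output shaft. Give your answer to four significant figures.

106.7

Each stage contributes driven/driver: worm 64/2 = 32, chain 50/30 = 1.6667, gear mesh 34/17 = 2.
Overall: 32 × 1.6667 × 2 = 106.67.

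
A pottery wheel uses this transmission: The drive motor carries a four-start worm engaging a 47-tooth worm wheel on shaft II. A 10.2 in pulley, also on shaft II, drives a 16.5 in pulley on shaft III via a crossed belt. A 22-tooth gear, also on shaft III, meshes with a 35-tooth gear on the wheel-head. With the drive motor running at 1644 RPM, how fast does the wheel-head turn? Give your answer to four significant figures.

the drive motor → shaft II (worm, 47/4): 1644 ÷ 11.75 = 139.91 RPM
shaft II → shaft III (belt, 16.5/10.2): 139.91 ÷ 1.6176 = 86.493 RPM
shaft III → the wheel-head (gear mesh, 35/22): 86.493 ÷ 1.5909 = 54.367 RPM

54.37 RPM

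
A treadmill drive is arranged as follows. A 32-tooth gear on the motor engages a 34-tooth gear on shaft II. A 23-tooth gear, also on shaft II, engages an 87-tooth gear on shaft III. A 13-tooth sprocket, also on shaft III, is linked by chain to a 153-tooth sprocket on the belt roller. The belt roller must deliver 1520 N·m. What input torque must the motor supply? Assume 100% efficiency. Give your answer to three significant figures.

32.1 N·m

Overall ratio R = 1.0625 × 3.7826 × 11.769 = 47.301.
Input torque = output torque / R = 1520 / 47.301 = 32.135 N·m.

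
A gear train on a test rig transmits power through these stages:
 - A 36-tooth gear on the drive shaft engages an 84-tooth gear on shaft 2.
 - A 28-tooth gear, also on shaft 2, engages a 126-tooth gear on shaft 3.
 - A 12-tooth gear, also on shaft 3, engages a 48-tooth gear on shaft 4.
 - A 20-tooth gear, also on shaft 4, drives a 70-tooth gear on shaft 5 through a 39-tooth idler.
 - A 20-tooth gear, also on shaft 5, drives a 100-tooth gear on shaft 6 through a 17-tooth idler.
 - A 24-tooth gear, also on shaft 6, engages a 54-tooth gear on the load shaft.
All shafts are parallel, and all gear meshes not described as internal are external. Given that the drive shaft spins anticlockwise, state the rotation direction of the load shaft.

anticlockwise

the drive shaft → shaft 2: external mesh, 1 reversal → CW.
shaft 2 → shaft 3: external mesh, 1 reversal → CCW.
shaft 3 → shaft 4: external mesh, 1 reversal → CW.
shaft 4 → shaft 5: driver → idler → driven is 2 external meshes, 2 reversals → CW.
shaft 5 → shaft 6: driver → idler → driven is 2 external meshes, 2 reversals → CW.
shaft 6 → the load shaft: external mesh, 1 reversal → CCW.
8 reversals in total — an even number — so the load shaft turns the same way as the drive shaft.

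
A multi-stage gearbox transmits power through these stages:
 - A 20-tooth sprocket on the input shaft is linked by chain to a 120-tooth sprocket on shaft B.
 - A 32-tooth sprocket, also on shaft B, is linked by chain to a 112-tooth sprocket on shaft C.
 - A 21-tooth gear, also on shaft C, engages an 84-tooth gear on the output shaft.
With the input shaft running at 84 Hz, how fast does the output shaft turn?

1 Hz

Chain: ratio = 120/20 = 6, so shaft B turns at 84 / 6 = 14 Hz.
Chain: ratio = 112/32 = 3.5, so shaft C turns at 14 / 3.5 = 4 Hz.
Gear mesh: ratio = 84/21 = 4, so the output shaft turns at 4 / 4 = 1 Hz.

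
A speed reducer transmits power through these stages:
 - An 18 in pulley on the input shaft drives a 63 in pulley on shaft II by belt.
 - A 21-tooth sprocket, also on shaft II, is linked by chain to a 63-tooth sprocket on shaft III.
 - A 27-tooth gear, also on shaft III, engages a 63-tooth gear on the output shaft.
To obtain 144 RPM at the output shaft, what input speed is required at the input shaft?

Overall ratio R = 3.5 × 3 × 2.3333 = 24.5.
Required input speed = output speed × R = 144 × 24.5 = 3528 RPM.

3528 RPM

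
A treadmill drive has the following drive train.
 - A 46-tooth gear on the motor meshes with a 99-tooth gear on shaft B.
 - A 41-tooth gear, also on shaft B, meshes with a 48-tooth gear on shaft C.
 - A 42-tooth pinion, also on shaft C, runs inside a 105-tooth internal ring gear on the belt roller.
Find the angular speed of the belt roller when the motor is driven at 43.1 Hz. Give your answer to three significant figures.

gear mesh 99/46 = 2.1522 → 43.1/2.1522 = 20.026 Hz
gear mesh 48/41 = 1.1707 → 20.026/1.1707 = 17.106 Hz
internal gear 105/42 = 2.5 → 17.106/2.5 = 6.8423 Hz

6.84 Hz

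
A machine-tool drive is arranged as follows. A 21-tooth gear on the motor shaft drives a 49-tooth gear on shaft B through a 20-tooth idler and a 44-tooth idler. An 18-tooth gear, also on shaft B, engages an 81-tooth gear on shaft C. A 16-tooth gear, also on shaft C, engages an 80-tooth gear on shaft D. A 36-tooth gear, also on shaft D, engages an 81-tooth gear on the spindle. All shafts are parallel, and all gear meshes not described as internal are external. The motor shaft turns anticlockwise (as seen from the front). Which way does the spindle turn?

the motor shaft → shaft B: driver → idler → idler → driven is 3 external meshes, 3 reversals → CW.
shaft B → shaft C: external mesh, 1 reversal → CCW.
shaft C → shaft D: external mesh, 1 reversal → CW.
shaft D → the spindle: external mesh, 1 reversal → CCW.
6 reversals in total — an even number — so the spindle turns the same way as the motor shaft.

anticlockwise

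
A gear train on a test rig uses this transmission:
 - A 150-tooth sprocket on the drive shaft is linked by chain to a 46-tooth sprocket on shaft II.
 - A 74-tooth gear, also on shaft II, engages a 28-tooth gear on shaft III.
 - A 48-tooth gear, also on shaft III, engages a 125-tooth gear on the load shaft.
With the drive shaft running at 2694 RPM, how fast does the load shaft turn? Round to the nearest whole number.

8915 RPM

chain 46/150 = 0.30667 → 2694/0.30667 = 8784.8 RPM
gear mesh 28/74 = 0.37838 → 8784.8/0.37838 = 23217 RPM
gear mesh 125/48 = 2.6042 → 23217/2.6042 = 8915.3 RPM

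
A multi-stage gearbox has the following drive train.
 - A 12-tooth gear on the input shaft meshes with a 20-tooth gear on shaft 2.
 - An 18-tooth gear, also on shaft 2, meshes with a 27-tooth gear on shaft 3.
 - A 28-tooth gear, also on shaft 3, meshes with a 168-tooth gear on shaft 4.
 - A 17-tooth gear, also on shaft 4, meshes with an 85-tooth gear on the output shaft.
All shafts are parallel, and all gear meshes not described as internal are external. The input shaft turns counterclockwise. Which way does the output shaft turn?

counterclockwise

the input shaft → shaft 2: external mesh, 1 reversal → CW.
shaft 2 → shaft 3: external mesh, 1 reversal → CCW.
shaft 3 → shaft 4: external mesh, 1 reversal → CW.
shaft 4 → the output shaft: external mesh, 1 reversal → CCW.
4 reversals in total — an even number — so the output shaft turns the same way as the input shaft.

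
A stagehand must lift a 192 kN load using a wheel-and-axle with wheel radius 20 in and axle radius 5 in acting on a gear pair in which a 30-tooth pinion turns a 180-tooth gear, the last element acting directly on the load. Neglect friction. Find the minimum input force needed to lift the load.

Wheel-and-axle MA = R/r = 20/5 = 4.
Gear pair MA = 180/30 = 6.
Combined ideal MA = 4 × 6 = 24.
Effort = load / MA = 192 / 24 = 8 kN.

8 kN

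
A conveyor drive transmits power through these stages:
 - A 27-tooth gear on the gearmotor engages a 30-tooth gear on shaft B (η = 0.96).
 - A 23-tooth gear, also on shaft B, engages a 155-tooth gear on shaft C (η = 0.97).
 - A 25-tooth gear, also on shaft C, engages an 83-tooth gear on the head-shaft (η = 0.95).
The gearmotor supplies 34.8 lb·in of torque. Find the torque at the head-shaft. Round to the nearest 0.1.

gear mesh 30/27 = 1.1111 → τ = 34.8·1.1111·0.96 = 37.12 lb·in
gear mesh 155/23 = 6.7391 → τ = 37.12·6.7391·0.97 = 242.65 lb·in
gear mesh 83/25 = 3.32 → τ = 242.65·3.32·0.95 = 765.32 lb·in

765.3 lb·in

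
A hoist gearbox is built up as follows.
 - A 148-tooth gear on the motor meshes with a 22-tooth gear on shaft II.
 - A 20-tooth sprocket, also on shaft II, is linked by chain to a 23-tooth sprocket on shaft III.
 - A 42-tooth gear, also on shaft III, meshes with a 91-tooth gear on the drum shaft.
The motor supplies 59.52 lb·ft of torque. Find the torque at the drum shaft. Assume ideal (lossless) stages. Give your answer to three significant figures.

Gear mesh: ratio = 22/148 = 0.14865; torque at shaft II = 59.52 × 0.14865 = 8.8476 lb·ft.
Chain: ratio = 23/20 = 1.15; torque at shaft III = 8.8476 × 1.15 = 10.175 lb·ft.
Gear mesh: ratio = 91/42 = 2.1667; torque at the drum shaft = 10.175 × 2.1667 = 22.045 lb·ft.

22.0 lb·ft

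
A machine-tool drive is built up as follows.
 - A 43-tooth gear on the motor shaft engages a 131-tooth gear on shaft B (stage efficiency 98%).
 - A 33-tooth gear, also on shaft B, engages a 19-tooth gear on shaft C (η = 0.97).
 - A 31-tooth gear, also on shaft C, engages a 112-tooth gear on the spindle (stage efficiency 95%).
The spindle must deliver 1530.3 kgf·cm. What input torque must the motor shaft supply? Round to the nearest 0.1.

Overall ratio R = 3.0465 × 0.57576 × 3.6129 = 6.3372; overall efficiency η = 0.98 × 0.97 × 0.95 = 0.9031.
Input torque = output torque / (R × η) = 1530.3 / (6.3372 × 0.9031) = 267.4 kgf·cm.

267.4 kgf·cm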